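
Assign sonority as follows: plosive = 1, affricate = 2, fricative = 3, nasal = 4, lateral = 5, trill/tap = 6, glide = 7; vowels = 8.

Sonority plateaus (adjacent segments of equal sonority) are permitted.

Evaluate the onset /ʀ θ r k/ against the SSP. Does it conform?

/ʀ/: trill/tap = 6.
/θ/: fricative = 3.
/r/: trill/tap = 6.
/k/: plosive = 1.
The profile is 6-3-6-1. Between /ʀ/ (6) and /θ/ (3) sonority does not rise, so the cluster violates the SSP.

no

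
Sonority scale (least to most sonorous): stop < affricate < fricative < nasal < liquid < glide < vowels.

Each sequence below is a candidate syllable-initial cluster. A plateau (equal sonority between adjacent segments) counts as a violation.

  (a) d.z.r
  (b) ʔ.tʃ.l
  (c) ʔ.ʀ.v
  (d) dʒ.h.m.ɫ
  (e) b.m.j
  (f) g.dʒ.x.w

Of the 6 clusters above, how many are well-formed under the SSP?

(a) d.z.r: profile 1-3-5 — obeys.
(b) ʔ.tʃ.l: profile 1-2-5 — obeys.
(c) ʔ.ʀ.v: profile 1-5-3 — violates.
(d) dʒ.h.m.ɫ: profile 2-3-4-5 — obeys.
(e) b.m.j: profile 1-4-6 — obeys.
(f) g.dʒ.x.w: profile 1-2-3-6 — obeys.

5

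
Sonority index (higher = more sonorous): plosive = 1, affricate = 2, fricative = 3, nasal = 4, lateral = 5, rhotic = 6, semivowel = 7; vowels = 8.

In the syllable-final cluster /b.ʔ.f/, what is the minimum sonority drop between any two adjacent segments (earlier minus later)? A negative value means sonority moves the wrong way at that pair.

-2

/b/: plosive = 1.
/ʔ/: plosive = 1.
/f/: fricative = 3.
/b/→/ʔ/: change +0.
/ʔ/→/f/: change -2.
Minimum = -2.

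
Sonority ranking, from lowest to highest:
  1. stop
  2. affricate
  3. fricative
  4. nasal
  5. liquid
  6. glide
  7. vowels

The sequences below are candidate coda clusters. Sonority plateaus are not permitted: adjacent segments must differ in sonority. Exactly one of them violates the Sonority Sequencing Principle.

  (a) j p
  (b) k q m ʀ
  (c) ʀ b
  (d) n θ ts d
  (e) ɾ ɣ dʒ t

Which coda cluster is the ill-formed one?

(a) j p: profile 6-1 — obeys.
(b) k q m ʀ: profile 1-1-4-5 — violates.
(c) ʀ b: profile 5-1 — obeys.
(d) n θ ts d: profile 4-3-2-1 — obeys.
(e) ɾ ɣ dʒ t: profile 5-3-2-1 — obeys.

b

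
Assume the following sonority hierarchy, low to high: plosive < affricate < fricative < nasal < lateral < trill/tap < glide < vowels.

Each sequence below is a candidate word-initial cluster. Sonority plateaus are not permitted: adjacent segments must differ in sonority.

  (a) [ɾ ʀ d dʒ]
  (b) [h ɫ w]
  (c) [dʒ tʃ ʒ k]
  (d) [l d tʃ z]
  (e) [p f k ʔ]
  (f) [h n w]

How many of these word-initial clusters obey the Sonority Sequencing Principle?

2

(a) sonority 6-6-1-2: ill-formed.
(b) sonority 3-5-7: well-formed.
(c) sonority 2-2-3-1: ill-formed.
(d) sonority 5-1-2-3: ill-formed.
(e) sonority 1-3-1-1: ill-formed.
(f) sonority 3-4-7: well-formed.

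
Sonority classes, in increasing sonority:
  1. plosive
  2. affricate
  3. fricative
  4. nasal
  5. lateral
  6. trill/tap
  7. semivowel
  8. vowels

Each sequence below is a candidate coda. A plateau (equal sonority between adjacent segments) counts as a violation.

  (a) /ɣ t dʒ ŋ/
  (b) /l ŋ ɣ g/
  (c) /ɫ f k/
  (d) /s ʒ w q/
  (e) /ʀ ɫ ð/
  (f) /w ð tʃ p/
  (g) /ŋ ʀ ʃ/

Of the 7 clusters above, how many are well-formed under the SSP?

4

(a) 3-1-2-4 → violates
(b) 5-4-3-1 → obeys
(c) 5-3-1 → obeys
(d) 3-3-7-1 → violates
(e) 6-5-3 → obeys
(f) 7-3-2-1 → obeys
(g) 4-6-3 → violates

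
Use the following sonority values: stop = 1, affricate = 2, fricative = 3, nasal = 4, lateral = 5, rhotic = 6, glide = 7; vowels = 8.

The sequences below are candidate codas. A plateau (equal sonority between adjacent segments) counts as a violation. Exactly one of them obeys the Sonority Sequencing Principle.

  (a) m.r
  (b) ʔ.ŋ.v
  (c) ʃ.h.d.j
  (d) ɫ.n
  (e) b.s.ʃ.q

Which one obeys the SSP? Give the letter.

d

(a) m.r: profile 4-6 — violates.
(b) ʔ.ŋ.v: profile 1-4-3 — violates.
(c) ʃ.h.d.j: profile 3-3-1-7 — violates.
(d) ɫ.n: profile 5-4 — obeys.
(e) b.s.ʃ.q: profile 1-3-3-1 — violates.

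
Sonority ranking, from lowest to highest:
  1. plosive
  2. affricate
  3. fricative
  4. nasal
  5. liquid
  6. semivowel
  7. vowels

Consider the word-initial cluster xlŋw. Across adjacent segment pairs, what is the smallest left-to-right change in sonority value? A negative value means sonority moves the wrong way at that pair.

-1

/x/ — fricative, sonority 3.
/l/ — liquid, sonority 5.
/ŋ/ — nasal, sonority 4.
/w/ — semivowel, sonority 6.
/x/→/l/: change +2.
/l/→/ŋ/: change -1.
/ŋ/→/w/: change +2.
Minimum = -1.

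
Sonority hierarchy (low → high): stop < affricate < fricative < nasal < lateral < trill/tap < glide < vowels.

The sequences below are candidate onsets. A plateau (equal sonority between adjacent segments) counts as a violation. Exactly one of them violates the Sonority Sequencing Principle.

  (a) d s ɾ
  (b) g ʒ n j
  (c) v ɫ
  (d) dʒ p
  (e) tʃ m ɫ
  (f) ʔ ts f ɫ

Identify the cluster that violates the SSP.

(a) 1-3-6 → obeys
(b) 1-3-4-7 → obeys
(c) 3-5 → obeys
(d) 2-1 → violates
(e) 2-4-5 → obeys
(f) 1-2-3-5 → obeys

d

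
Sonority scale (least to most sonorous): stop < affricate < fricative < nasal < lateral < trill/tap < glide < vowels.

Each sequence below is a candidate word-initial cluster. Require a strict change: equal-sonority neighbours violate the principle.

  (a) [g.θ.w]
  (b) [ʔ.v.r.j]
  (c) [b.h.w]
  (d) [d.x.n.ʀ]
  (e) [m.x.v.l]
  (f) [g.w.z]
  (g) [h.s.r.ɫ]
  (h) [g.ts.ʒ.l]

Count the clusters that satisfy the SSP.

(a) 1-3-7 → obeys
(b) 1-3-6-7 → obeys
(c) 1-3-7 → obeys
(d) 1-3-4-6 → obeys
(e) 4-3-3-5 → violates
(f) 1-7-3 → violates
(g) 3-3-6-5 → violates
(h) 1-2-3-5 → obeys

5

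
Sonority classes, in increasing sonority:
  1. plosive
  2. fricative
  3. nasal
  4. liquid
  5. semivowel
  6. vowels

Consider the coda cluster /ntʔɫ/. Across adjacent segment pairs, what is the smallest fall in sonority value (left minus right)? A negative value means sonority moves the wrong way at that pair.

/n/ — nasal, sonority 3.
/t/ — plosive, sonority 1.
/ʔ/ — plosive, sonority 1.
/ɫ/ — liquid, sonority 4.
/n/→/t/: change +2.
/t/→/ʔ/: change +0.
/ʔ/→/ɫ/: change -3.
Minimum = -3.

-3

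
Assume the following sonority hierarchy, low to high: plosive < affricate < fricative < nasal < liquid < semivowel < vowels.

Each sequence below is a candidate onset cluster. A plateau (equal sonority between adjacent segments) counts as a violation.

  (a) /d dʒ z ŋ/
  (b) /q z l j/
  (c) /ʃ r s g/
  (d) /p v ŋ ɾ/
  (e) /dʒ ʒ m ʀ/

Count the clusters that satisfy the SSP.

(a) 1-2-3-4 → obeys
(b) 1-3-5-6 → obeys
(c) 3-5-3-1 → violates
(d) 1-3-4-5 → obeys
(e) 2-3-4-5 → obeys

4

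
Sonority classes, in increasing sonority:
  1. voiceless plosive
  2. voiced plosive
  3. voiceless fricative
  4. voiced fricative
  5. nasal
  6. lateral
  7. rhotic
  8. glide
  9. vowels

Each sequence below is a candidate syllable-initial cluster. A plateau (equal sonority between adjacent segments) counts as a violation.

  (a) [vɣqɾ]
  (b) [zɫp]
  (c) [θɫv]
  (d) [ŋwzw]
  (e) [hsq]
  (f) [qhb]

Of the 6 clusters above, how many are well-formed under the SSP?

0

(a) 4-4-1-7 → violates
(b) 4-6-1 → violates
(c) 3-6-4 → violates
(d) 5-8-4-8 → violates
(e) 3-3-1 → violates
(f) 1-3-2 → violates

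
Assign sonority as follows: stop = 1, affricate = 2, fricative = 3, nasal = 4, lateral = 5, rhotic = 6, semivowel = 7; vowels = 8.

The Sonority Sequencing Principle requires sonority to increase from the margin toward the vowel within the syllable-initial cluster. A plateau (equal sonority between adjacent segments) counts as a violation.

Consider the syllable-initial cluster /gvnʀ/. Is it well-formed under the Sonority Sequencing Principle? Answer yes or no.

yes

/g/: stop = 1.
/v/: fricative = 3.
/n/: nasal = 4.
/ʀ/: rhotic = 6.
The profile 1-3-4-6 strictly rises, so the syllable-initial cluster satisfies the SSP.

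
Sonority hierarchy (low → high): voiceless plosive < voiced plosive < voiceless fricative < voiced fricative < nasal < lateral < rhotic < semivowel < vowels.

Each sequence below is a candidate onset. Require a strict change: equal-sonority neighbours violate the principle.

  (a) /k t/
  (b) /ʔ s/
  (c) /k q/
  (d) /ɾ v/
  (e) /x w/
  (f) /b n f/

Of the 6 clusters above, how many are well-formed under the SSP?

2

(a) 1-1 → violates
(b) 1-3 → obeys
(c) 1-1 → violates
(d) 7-4 → violates
(e) 3-8 → obeys
(f) 2-5-3 → violates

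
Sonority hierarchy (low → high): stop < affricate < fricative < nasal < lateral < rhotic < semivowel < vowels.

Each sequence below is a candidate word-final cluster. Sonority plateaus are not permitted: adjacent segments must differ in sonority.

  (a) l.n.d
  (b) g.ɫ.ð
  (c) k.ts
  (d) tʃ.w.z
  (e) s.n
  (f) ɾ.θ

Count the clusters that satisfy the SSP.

2

(a) l.n.d: profile 5-4-1 — obeys.
(b) g.ɫ.ð: profile 1-5-3 — violates.
(c) k.ts: profile 1-2 — violates.
(d) tʃ.w.z: profile 2-7-3 — violates.
(e) s.n: profile 3-4 — violates.
(f) ɾ.θ: profile 6-3 — obeys.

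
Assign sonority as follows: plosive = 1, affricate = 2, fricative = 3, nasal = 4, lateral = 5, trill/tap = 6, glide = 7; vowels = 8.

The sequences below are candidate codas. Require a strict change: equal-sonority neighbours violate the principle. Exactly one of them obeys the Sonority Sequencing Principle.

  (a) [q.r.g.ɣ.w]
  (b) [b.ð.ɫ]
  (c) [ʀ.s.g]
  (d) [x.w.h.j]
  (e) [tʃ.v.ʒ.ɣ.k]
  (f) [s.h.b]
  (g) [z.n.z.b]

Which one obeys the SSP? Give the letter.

(a) sonority 1-6-1-3-7: ill-formed.
(b) sonority 1-3-5: ill-formed.
(c) sonority 6-3-1: well-formed.
(d) sonority 3-7-3-7: ill-formed.
(e) sonority 2-3-3-3-1: ill-formed.
(f) sonority 3-3-1: ill-formed.
(g) sonority 3-4-3-1: ill-formed.

c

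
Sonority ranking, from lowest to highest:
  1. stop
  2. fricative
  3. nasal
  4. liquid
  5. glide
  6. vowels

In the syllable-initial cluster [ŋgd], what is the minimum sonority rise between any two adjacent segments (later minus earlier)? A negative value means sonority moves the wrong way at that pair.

-2

/ŋ/ — nasal, sonority 3.
/g/ — stop, sonority 1.
/d/ — stop, sonority 1.
/ŋ/→/g/: change -2.
/g/→/d/: change +0.
Minimum = -2.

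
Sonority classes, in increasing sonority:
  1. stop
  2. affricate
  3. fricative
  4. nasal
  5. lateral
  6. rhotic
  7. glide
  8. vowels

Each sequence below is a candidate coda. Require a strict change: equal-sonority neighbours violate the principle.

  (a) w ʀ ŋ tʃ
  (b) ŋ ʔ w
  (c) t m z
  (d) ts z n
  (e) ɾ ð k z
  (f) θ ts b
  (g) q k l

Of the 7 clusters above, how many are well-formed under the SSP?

(a) 7-6-4-2 → obeys
(b) 4-1-7 → violates
(c) 1-4-3 → violates
(d) 2-3-4 → violates
(e) 6-3-1-3 → violates
(f) 3-2-1 → obeys
(g) 1-1-5 → violates

2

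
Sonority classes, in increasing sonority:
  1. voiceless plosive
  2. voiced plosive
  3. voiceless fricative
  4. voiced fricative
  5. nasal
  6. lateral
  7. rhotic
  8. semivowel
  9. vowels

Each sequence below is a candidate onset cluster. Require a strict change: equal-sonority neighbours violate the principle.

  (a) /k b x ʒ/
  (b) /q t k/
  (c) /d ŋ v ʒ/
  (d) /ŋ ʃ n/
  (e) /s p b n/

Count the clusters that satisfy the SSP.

1

(a) 1-2-3-4 → obeys
(b) 1-1-1 → violates
(c) 2-5-4-4 → violates
(d) 5-3-5 → violates
(e) 3-1-2-5 → violates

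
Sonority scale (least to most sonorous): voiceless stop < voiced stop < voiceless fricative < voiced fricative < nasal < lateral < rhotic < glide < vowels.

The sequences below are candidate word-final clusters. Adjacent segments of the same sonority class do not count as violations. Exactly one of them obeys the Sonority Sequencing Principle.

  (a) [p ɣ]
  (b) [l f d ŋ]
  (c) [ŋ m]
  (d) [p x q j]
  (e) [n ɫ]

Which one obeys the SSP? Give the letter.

(a) sonority 1-4: ill-formed.
(b) sonority 6-3-2-5: ill-formed.
(c) sonority 5-5: well-formed.
(d) sonority 1-3-1-8: ill-formed.
(e) sonority 5-6: ill-formed.

c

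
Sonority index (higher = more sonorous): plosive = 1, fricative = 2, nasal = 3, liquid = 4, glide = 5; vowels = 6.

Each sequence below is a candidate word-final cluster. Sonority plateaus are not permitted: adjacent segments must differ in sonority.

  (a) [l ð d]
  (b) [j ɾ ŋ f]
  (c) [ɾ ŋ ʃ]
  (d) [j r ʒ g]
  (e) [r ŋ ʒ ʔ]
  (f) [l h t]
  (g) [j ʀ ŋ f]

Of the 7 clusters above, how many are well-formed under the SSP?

(a) sonority 4-2-1: well-formed.
(b) sonority 5-4-3-2: well-formed.
(c) sonority 4-3-2: well-formed.
(d) sonority 5-4-2-1: well-formed.
(e) sonority 4-3-2-1: well-formed.
(f) sonority 4-2-1: well-formed.
(g) sonority 5-4-3-2: well-formed.

7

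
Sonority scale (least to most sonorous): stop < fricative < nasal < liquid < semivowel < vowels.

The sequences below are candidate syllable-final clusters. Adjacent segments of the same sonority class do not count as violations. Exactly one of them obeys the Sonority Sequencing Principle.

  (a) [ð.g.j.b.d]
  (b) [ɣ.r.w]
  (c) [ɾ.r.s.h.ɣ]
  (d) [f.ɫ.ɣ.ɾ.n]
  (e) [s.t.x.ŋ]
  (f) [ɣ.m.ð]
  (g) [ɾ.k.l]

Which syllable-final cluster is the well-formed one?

c

(a) sonority 2-1-5-1-1: ill-formed.
(b) sonority 2-4-5: ill-formed.
(c) sonority 4-4-2-2-2: well-formed.
(d) sonority 2-4-2-4-3: ill-formed.
(e) sonority 2-1-2-3: ill-formed.
(f) sonority 2-3-2: ill-formed.
(g) sonority 4-1-4: ill-formed.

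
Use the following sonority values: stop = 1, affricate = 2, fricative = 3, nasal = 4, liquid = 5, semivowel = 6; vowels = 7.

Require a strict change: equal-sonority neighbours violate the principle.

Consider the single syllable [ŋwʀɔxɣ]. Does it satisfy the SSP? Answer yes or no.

no

Onset: /ŋ/ is a nasal (sonority 4), /w/ is a semivowel (sonority 6), /ʀ/ is a liquid (sonority 5); then the nucleus /ɔ/ (sonority 7).
Onset profile 4-6-5-7 — does not strictly rise throughout.
Coda: /x/ is a fricative (sonority 3), /ɣ/ is a fricative (sonority 3).
Coda profile 7-3-3 — does not strictly fall throughout.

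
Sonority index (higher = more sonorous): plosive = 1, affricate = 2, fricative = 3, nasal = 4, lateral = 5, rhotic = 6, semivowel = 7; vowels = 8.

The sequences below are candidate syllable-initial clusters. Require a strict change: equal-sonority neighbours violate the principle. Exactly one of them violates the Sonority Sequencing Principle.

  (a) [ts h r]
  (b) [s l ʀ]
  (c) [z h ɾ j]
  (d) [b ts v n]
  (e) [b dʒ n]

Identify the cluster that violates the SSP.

(a) 2-3-6 → obeys
(b) 3-5-6 → obeys
(c) 3-3-6-7 → violates
(d) 1-2-3-4 → obeys
(e) 1-2-4 → obeys

c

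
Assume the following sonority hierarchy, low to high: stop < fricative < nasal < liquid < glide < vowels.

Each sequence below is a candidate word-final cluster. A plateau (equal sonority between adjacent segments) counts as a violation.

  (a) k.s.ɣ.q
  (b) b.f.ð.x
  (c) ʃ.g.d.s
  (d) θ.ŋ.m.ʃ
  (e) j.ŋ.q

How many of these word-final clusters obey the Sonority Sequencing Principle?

1

(a) sonority 1-2-2-1: ill-formed.
(b) sonority 1-2-2-2: ill-formed.
(c) sonority 2-1-1-2: ill-formed.
(d) sonority 2-3-3-2: ill-formed.
(e) sonority 5-3-1: well-formed.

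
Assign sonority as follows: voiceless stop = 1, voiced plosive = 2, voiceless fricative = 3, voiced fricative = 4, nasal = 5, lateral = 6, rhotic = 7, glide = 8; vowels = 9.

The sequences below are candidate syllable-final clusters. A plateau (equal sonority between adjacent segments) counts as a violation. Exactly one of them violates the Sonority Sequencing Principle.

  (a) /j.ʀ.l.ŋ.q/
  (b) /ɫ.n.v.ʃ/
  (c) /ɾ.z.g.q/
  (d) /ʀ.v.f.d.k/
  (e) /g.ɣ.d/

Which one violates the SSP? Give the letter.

e

(a) /j.ʀ.l.ŋ.q/: profile 8-7-6-5-1 — obeys.
(b) /ɫ.n.v.ʃ/: profile 6-5-4-3 — obeys.
(c) /ɾ.z.g.q/: profile 7-4-2-1 — obeys.
(d) /ʀ.v.f.d.k/: profile 7-4-3-2-1 — obeys.
(e) /g.ɣ.d/: profile 2-4-2 — violates.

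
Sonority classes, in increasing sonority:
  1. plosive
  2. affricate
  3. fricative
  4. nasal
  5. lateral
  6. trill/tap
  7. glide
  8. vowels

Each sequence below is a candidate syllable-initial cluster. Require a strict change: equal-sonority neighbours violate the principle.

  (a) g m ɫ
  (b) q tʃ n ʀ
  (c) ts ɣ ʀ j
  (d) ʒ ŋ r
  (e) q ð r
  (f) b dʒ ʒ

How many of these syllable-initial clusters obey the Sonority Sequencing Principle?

(a) sonority 1-4-5: well-formed.
(b) sonority 1-2-4-6: well-formed.
(c) sonority 2-3-6-7: well-formed.
(d) sonority 3-4-6: well-formed.
(e) sonority 1-3-6: well-formed.
(f) sonority 1-2-3: well-formed.

6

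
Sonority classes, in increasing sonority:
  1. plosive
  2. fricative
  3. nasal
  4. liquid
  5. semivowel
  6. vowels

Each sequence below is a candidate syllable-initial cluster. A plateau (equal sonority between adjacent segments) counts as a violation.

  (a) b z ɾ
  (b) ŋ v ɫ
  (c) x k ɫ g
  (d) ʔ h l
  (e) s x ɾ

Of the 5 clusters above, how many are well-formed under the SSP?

(a) sonority 1-2-4: well-formed.
(b) sonority 3-2-4: ill-formed.
(c) sonority 2-1-4-1: ill-formed.
(d) sonority 1-2-4: well-formed.
(e) sonority 2-2-4: ill-formed.

2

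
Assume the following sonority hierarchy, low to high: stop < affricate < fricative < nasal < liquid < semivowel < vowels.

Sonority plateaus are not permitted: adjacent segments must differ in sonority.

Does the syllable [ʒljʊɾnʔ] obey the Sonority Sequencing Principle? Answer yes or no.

yes

Onset: /ʒ/ is a fricative (sonority 3), /l/ is a liquid (sonority 5), /j/ is a semivowel (sonority 6); then the nucleus /ʊ/ (sonority 7).
Onset profile 3-5-6-7 — rises to the nucleus.
Coda: /ɾ/ is a liquid (sonority 5), /n/ is a nasal (sonority 4), /ʔ/ is a stop (sonority 1).
Coda profile 7-5-4-1 — falls from the nucleus.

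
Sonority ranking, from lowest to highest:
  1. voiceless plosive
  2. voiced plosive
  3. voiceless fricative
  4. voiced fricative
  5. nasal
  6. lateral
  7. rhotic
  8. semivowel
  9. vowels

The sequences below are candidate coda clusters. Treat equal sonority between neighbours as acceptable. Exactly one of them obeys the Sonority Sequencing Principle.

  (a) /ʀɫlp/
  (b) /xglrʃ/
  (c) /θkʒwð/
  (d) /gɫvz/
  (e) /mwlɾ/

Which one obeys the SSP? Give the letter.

a

(a) 7-6-6-1 → obeys
(b) 3-2-6-7-3 → violates
(c) 3-1-4-8-4 → violates
(d) 2-6-4-4 → violates
(e) 5-8-6-7 → violates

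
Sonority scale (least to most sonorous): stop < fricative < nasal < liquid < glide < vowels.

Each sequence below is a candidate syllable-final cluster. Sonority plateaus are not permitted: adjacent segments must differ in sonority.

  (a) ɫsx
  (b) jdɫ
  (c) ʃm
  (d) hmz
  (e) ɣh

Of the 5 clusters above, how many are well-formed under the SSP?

(a) 4-2-2 → violates
(b) 5-1-4 → violates
(c) 2-3 → violates
(d) 2-3-2 → violates
(e) 2-2 → violates

0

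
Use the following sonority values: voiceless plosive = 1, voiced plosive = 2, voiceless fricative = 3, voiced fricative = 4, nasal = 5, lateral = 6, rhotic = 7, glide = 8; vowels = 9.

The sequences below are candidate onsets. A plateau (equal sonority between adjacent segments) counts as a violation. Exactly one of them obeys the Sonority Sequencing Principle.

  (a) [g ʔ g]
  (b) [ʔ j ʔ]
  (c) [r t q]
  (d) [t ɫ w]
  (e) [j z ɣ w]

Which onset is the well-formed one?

d

(a) 2-1-2 → violates
(b) 1-8-1 → violates
(c) 7-1-1 → violates
(d) 1-6-8 → obeys
(e) 8-4-4-8 → violates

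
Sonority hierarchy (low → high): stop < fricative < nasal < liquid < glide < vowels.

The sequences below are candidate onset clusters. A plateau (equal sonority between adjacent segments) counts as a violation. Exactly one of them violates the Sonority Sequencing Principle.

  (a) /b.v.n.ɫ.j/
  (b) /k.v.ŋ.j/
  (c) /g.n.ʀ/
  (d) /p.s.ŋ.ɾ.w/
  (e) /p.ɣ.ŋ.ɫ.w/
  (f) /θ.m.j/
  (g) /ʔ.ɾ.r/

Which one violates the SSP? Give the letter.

g

(a) /b.v.n.ɫ.j/: profile 1-2-3-4-5 — obeys.
(b) /k.v.ŋ.j/: profile 1-2-3-5 — obeys.
(c) /g.n.ʀ/: profile 1-3-4 — obeys.
(d) /p.s.ŋ.ɾ.w/: profile 1-2-3-4-5 — obeys.
(e) /p.ɣ.ŋ.ɫ.w/: profile 1-2-3-4-5 — obeys.
(f) /θ.m.j/: profile 2-3-5 — obeys.
(g) /ʔ.ɾ.r/: profile 1-4-4 — violates.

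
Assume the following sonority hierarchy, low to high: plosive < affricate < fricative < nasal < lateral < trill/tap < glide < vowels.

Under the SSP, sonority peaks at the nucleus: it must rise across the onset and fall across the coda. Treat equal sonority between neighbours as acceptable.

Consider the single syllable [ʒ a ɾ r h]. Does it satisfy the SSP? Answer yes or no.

yes

Onset: /ʒ/ is a fricative (sonority 3); then the nucleus /a/ (sonority 8).
Onset profile 3-8 — rises to the nucleus.
Coda: /ɾ/ is a trill/tap (sonority 6), /r/ is a trill/tap (sonority 6), /h/ is a fricative (sonority 3).
Coda profile 8-6-6-3 — falls from the nucleus.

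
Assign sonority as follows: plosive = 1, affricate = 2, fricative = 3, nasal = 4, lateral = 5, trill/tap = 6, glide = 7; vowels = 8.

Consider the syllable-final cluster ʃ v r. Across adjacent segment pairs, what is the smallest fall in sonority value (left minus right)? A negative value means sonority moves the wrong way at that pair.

-3

/ʃ/: fricative = 3.
/v/: fricative = 3.
/r/: trill/tap = 6.
/ʃ/→/v/: change +0.
/v/→/r/: change -3.
Minimum = -3.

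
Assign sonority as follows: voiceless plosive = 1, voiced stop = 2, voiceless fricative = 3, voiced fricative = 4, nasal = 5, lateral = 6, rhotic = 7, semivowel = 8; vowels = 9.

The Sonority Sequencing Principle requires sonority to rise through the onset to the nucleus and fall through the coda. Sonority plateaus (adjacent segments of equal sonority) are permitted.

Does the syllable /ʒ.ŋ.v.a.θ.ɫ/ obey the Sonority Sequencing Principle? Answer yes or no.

Onset: /ʒ/ is a voiced fricative (sonority 4), /ŋ/ is a nasal (sonority 5), /v/ is a voiced fricative (sonority 4); then the nucleus /a/ (sonority 9).
Onset profile 4-5-4-9 — does not rise throughout.
Coda: /θ/ is a voiceless fricative (sonority 3), /ɫ/ is a lateral (sonority 6).
Coda profile 9-3-6 — does not fall throughout.

no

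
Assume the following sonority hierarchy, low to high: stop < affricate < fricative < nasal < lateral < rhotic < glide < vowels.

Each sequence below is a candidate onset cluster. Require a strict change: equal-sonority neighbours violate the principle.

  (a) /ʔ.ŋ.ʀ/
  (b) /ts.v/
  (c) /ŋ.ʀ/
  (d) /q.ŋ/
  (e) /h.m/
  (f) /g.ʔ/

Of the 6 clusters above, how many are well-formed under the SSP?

5

(a) sonority 1-4-6: well-formed.
(b) sonority 2-3: well-formed.
(c) sonority 4-6: well-formed.
(d) sonority 1-4: well-formed.
(e) sonority 3-4: well-formed.
(f) sonority 1-1: ill-formed.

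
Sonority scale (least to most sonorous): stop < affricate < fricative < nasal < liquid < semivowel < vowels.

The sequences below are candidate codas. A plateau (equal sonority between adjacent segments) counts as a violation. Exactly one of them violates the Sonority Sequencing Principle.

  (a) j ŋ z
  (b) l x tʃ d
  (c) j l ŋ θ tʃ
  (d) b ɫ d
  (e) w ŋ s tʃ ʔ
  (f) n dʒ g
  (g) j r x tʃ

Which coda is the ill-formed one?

d

(a) j ŋ z: profile 6-4-3 — obeys.
(b) l x tʃ d: profile 5-3-2-1 — obeys.
(c) j l ŋ θ tʃ: profile 6-5-4-3-2 — obeys.
(d) b ɫ d: profile 1-5-1 — violates.
(e) w ŋ s tʃ ʔ: profile 6-4-3-2-1 — obeys.
(f) n dʒ g: profile 4-2-1 — obeys.
(g) j r x tʃ: profile 6-5-3-2 — obeys.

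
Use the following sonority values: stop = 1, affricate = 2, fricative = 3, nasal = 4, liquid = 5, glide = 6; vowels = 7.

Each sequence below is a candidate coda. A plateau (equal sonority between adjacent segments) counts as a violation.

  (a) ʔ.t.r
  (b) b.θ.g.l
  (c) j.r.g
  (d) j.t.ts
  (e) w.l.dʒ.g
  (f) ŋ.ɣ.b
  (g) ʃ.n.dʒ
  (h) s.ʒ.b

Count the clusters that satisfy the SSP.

(a) 1-1-5 → violates
(b) 1-3-1-5 → violates
(c) 6-5-1 → obeys
(d) 6-1-2 → violates
(e) 6-5-2-1 → obeys
(f) 4-3-1 → obeys
(g) 3-4-2 → violates
(h) 3-3-1 → violates

3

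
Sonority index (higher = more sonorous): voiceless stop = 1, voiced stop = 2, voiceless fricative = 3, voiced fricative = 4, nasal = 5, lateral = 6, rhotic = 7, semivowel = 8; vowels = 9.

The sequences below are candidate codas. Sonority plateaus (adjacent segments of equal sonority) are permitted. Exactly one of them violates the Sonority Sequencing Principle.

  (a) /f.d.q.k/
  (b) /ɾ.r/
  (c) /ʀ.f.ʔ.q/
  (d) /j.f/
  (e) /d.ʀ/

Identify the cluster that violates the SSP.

e

(a) sonority 3-2-1-1: well-formed.
(b) sonority 7-7: well-formed.
(c) sonority 7-3-1-1: well-formed.
(d) sonority 8-3: well-formed.
(e) sonority 2-7: ill-formed.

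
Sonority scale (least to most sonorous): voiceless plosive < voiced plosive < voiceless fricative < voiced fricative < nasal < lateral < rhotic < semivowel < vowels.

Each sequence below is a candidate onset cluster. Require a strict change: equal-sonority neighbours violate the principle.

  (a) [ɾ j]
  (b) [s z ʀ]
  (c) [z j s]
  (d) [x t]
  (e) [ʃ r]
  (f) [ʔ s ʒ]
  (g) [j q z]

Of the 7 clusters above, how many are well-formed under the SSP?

4

(a) sonority 7-8: well-formed.
(b) sonority 3-4-7: well-formed.
(c) sonority 4-8-3: ill-formed.
(d) sonority 3-1: ill-formed.
(e) sonority 3-7: well-formed.
(f) sonority 1-3-4: well-formed.
(g) sonority 8-1-4: ill-formed.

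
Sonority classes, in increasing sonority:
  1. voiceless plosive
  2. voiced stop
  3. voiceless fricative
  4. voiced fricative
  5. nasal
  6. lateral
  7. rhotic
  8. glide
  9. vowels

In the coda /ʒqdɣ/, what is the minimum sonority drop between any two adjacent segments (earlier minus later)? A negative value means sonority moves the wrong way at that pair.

-2

/ʒ/ — voiced fricative, sonority 4.
/q/ — voiceless plosive, sonority 1.
/d/ — voiced stop, sonority 2.
/ɣ/ — voiced fricative, sonority 4.
/ʒ/→/q/: change +3.
/q/→/d/: change -1.
/d/→/ɣ/: change -2.
Minimum = -2.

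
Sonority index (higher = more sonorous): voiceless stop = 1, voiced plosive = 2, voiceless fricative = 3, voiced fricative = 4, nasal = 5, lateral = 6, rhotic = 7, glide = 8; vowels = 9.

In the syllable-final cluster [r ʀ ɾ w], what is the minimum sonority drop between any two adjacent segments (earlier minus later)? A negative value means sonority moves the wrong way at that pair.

-1

/r/: rhotic = 7.
/ʀ/: rhotic = 7.
/ɾ/: rhotic = 7.
/w/: glide = 8.
/r/→/ʀ/: change +0.
/ʀ/→/ɾ/: change +0.
/ɾ/→/w/: change -1.
Minimum = -1.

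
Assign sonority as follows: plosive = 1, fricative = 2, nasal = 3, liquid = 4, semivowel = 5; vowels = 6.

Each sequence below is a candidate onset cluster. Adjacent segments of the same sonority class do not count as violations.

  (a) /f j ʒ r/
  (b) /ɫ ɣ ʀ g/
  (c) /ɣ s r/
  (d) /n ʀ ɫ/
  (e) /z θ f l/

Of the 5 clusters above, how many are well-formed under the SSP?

3

(a) /f j ʒ r/: profile 2-5-2-4 — violates.
(b) /ɫ ɣ ʀ g/: profile 4-2-4-1 — violates.
(c) /ɣ s r/: profile 2-2-4 — obeys.
(d) /n ʀ ɫ/: profile 3-4-4 — obeys.
(e) /z θ f l/: profile 2-2-2-4 — obeys.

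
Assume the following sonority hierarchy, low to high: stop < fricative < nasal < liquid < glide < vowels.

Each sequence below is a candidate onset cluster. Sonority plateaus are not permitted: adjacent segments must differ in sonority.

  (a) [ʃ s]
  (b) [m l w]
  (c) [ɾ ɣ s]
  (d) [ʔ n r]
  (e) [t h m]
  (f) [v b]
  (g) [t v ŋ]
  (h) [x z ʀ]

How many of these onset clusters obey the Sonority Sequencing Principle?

4

(a) sonority 2-2: ill-formed.
(b) sonority 3-4-5: well-formed.
(c) sonority 4-2-2: ill-formed.
(d) sonority 1-3-4: well-formed.
(e) sonority 1-2-3: well-formed.
(f) sonority 2-1: ill-formed.
(g) sonority 1-2-3: well-formed.
(h) sonority 2-2-4: ill-formed.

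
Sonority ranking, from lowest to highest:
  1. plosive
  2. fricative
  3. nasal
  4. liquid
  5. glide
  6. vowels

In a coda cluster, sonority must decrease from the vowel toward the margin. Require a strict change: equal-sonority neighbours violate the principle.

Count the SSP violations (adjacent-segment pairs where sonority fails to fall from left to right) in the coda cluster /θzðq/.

2

/θ/: fricative = 2.
/z/: fricative = 2.
/ð/: fricative = 2.
/q/: plosive = 1.
/θ/→/z/: 2→2 (plateau) — violation.
/z/→/ð/: 2→2 (plateau) — violation.
/ð/→/q/: 2→1 (falls) — ok.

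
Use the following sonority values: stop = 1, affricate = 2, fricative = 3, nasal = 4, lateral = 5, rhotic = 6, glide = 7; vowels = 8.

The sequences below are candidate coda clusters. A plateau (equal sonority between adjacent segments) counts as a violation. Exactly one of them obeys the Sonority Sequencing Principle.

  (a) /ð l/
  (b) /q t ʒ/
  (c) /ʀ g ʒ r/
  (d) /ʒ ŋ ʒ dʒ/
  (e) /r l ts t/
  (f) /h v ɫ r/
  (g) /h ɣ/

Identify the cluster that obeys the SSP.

(a) 3-5 → violates
(b) 1-1-3 → violates
(c) 6-1-3-6 → violates
(d) 3-4-3-2 → violates
(e) 6-5-2-1 → obeys
(f) 3-3-5-6 → violates
(g) 3-3 → violates

e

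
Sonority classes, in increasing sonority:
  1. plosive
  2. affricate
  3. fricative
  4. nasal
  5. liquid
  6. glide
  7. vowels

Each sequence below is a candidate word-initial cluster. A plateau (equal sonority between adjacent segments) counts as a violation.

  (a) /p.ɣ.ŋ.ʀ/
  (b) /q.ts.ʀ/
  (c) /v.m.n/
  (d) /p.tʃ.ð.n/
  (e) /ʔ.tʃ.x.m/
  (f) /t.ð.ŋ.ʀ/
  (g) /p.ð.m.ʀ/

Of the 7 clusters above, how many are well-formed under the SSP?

(a) sonority 1-3-4-5: well-formed.
(b) sonority 1-2-5: well-formed.
(c) sonority 3-4-4: ill-formed.
(d) sonority 1-2-3-4: well-formed.
(e) sonority 1-2-3-4: well-formed.
(f) sonority 1-3-4-5: well-formed.
(g) sonority 1-3-4-5: well-formed.

6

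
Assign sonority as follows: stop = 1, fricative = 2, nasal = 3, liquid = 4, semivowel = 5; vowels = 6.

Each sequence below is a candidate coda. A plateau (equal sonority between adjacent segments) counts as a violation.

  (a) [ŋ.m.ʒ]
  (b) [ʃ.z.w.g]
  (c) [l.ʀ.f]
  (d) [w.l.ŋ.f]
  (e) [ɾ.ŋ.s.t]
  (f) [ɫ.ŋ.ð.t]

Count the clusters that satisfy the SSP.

(a) sonority 3-3-2: ill-formed.
(b) sonority 2-2-5-1: ill-formed.
(c) sonority 4-4-2: ill-formed.
(d) sonority 5-4-3-2: well-formed.
(e) sonority 4-3-2-1: well-formed.
(f) sonority 4-3-2-1: well-formed.

3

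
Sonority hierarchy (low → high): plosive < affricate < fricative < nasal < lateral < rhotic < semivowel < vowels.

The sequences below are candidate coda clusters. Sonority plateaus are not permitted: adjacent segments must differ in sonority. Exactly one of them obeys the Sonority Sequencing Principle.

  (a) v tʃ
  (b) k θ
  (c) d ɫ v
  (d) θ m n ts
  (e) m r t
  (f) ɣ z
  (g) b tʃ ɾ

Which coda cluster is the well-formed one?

a

(a) sonority 3-2: well-formed.
(b) sonority 1-3: ill-formed.
(c) sonority 1-5-3: ill-formed.
(d) sonority 3-4-4-2: ill-formed.
(e) sonority 4-6-1: ill-formed.
(f) sonority 3-3: ill-formed.
(g) sonority 1-2-6: ill-formed.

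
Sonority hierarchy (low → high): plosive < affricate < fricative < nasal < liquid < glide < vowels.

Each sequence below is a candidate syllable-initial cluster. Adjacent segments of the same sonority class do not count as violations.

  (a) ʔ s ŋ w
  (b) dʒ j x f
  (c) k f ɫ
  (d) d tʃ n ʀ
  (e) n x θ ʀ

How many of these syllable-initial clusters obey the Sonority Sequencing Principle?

3

(a) 1-3-4-6 → obeys
(b) 2-6-3-3 → violates
(c) 1-3-5 → obeys
(d) 1-2-4-5 → obeys
(e) 4-3-3-5 → violates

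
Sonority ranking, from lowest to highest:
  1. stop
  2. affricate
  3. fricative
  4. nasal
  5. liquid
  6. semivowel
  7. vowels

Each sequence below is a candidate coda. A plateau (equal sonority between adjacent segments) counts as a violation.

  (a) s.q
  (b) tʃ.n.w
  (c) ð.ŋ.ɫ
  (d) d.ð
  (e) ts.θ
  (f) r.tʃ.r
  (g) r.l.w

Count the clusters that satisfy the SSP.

1

(a) sonority 3-1: well-formed.
(b) sonority 2-4-6: ill-formed.
(c) sonority 3-4-5: ill-formed.
(d) sonority 1-3: ill-formed.
(e) sonority 2-3: ill-formed.
(f) sonority 5-2-5: ill-formed.
(g) sonority 5-5-6: ill-formed.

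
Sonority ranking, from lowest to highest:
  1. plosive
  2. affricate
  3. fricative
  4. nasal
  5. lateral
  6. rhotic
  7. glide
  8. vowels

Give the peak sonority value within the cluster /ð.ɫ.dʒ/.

/ð/: fricative = 3.
/ɫ/: lateral = 5.
/dʒ/: affricate = 2.
The maximum is 5.

5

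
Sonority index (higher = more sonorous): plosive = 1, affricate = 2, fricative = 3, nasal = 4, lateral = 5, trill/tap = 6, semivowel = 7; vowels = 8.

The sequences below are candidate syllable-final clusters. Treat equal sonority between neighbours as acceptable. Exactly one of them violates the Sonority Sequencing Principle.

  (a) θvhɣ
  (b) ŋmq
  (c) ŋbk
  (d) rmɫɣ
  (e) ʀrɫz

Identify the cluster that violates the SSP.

(a) θvhɣ: profile 3-3-3-3 — obeys.
(b) ŋmq: profile 4-4-1 — obeys.
(c) ŋbk: profile 4-1-1 — obeys.
(d) rmɫɣ: profile 6-4-5-3 — violates.
(e) ʀrɫz: profile 6-6-5-3 — obeys.

d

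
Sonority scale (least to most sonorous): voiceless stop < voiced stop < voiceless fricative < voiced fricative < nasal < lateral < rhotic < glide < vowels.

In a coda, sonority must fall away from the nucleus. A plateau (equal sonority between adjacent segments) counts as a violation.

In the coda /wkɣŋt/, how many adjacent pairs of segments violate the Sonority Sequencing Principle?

/w/ is a glide (sonority 8).
/k/ is a voiceless stop (sonority 1).
/ɣ/ is a voiced fricative (sonority 4).
/ŋ/ is a nasal (sonority 5).
/t/ is a voiceless stop (sonority 1).
/w/→/k/: 8→1 (falls) — ok.
/k/→/ɣ/: 1→4 (does not fall) — violation.
/ɣ/→/ŋ/: 4→5 (does not fall) — violation.
/ŋ/→/t/: 5→1 (falls) — ok.

2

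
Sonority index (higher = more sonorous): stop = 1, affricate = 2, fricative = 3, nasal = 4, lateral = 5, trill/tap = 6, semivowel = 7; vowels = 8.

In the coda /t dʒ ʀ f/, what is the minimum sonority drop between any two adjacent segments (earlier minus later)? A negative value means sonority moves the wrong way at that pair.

/t/ is a stop (sonority 1).
/dʒ/ is an affricate (sonority 2).
/ʀ/ is a trill/tap (sonority 6).
/f/ is a fricative (sonority 3).
/t/→/dʒ/: change -1.
/dʒ/→/ʀ/: change -4.
/ʀ/→/f/: change +3.
Minimum = -4.

-4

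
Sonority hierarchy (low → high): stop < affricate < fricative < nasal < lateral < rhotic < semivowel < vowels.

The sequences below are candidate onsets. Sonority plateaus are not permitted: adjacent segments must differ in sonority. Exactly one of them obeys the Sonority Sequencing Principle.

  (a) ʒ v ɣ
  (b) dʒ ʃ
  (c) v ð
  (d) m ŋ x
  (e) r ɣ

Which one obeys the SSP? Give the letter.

b

(a) sonority 3-3-3: ill-formed.
(b) sonority 2-3: well-formed.
(c) sonority 3-3: ill-formed.
(d) sonority 4-4-3: ill-formed.
(e) sonority 6-3: ill-formed.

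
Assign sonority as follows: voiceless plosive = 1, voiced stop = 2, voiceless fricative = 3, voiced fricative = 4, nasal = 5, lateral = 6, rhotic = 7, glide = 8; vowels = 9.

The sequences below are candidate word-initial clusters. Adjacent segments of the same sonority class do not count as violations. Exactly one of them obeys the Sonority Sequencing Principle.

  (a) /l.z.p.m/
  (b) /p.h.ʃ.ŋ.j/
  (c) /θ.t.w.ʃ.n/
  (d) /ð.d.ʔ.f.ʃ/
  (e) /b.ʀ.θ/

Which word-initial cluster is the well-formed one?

b

(a) /l.z.p.m/: profile 6-4-1-5 — violates.
(b) /p.h.ʃ.ŋ.j/: profile 1-3-3-5-8 — obeys.
(c) /θ.t.w.ʃ.n/: profile 3-1-8-3-5 — violates.
(d) /ð.d.ʔ.f.ʃ/: profile 4-2-1-3-3 — violates.
(e) /b.ʀ.θ/: profile 2-7-3 — violates.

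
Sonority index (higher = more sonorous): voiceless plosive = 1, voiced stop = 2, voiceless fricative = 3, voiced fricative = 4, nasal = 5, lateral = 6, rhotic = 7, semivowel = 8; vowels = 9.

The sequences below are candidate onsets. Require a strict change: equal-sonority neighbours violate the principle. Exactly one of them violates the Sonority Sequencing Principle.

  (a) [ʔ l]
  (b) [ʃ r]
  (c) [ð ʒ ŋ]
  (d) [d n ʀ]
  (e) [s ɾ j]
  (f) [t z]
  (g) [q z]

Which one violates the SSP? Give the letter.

c

(a) sonority 1-6: well-formed.
(b) sonority 3-7: well-formed.
(c) sonority 4-4-5: ill-formed.
(d) sonority 2-5-7: well-formed.
(e) sonority 3-7-8: well-formed.
(f) sonority 1-4: well-formed.
(g) sonority 1-4: well-formed.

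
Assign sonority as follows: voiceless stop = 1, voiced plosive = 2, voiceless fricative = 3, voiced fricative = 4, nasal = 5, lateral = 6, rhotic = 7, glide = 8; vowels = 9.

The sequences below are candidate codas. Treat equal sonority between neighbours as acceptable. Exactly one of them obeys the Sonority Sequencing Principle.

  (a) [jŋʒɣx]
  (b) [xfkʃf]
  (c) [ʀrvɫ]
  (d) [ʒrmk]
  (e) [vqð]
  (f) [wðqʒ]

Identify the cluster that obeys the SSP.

(a) [jŋʒɣx]: profile 8-5-4-4-3 — obeys.
(b) [xfkʃf]: profile 3-3-1-3-3 — violates.
(c) [ʀrvɫ]: profile 7-7-4-6 — violates.
(d) [ʒrmk]: profile 4-7-5-1 — violates.
(e) [vqð]: profile 4-1-4 — violates.
(f) [wðqʒ]: profile 8-4-1-4 — violates.

a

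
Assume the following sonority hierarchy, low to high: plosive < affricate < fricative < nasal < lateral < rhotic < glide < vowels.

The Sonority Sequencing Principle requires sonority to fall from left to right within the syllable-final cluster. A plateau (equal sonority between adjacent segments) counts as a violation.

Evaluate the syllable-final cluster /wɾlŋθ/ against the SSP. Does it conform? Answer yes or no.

yes

/w/: glide = 7.
/ɾ/: rhotic = 6.
/l/: lateral = 5.
/ŋ/: nasal = 4.
/θ/: fricative = 3.
The profile 7-6-5-4-3 strictly falls, so the syllable-final cluster satisfies the SSP.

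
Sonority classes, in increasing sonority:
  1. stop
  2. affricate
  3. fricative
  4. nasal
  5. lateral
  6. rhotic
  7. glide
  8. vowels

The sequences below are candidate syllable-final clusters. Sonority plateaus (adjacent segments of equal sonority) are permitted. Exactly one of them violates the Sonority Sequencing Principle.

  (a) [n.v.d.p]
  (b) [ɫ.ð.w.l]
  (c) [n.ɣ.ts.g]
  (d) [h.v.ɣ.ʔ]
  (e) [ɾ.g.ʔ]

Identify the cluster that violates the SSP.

b

(a) [n.v.d.p]: profile 4-3-1-1 — obeys.
(b) [ɫ.ð.w.l]: profile 5-3-7-5 — violates.
(c) [n.ɣ.ts.g]: profile 4-3-2-1 — obeys.
(d) [h.v.ɣ.ʔ]: profile 3-3-3-1 — obeys.
(e) [ɾ.g.ʔ]: profile 6-1-1 — obeys.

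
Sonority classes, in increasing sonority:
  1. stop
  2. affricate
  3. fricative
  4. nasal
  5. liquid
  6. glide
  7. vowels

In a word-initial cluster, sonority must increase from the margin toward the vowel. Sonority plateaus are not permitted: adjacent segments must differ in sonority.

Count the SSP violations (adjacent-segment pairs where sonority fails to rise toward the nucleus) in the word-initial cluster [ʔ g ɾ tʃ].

2

/ʔ/: stop = 1.
/g/: stop = 1.
/ɾ/: liquid = 5.
/tʃ/: affricate = 2.
/ʔ/→/g/: 1→1 (plateau) — violation.
/g/→/ɾ/: 1→5 (rises) — ok.
/ɾ/→/tʃ/: 5→2 (does not rise) — violation.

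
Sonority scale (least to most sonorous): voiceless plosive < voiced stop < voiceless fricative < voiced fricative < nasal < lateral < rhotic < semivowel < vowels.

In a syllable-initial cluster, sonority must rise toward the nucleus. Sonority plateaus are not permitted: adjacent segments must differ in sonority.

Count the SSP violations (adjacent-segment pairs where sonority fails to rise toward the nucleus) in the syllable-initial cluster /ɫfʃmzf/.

4

/ɫ/: lateral = 6.
/f/: voiceless fricative = 3.
/ʃ/: voiceless fricative = 3.
/m/: nasal = 5.
/z/: voiced fricative = 4.
/f/: voiceless fricative = 3.
/ɫ/→/f/: 6→3 (does not rise) — violation.
/f/→/ʃ/: 3→3 (plateau) — violation.
/ʃ/→/m/: 3→5 (rises) — ok.
/m/→/z/: 5→4 (does not rise) — violation.
/z/→/f/: 4→3 (does not rise) — violation.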